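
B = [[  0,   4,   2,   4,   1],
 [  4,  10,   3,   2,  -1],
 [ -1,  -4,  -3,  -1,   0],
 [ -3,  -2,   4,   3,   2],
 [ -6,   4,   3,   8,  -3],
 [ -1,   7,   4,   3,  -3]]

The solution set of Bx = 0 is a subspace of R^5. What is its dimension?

0

Row reduce to echelon form.
Swap R1 ↔ R2
R3 ← R3 + (1/4)·R1: [0, -3/2, -9/4, -1/2, -1/4]
R4 ← R4 + (3/4)·R1: [0, 11/2, 25/4, 9/2, 5/4]
R5 ← R5 + (3/2)·R1: [0, 19, 15/2, 11, -9/2]
R6 ← R6 + (1/4)·R1: [0, 19/2, 19/4, 7/2, -13/4]
R3 ← R3 + (3/8)·R2: [0, 0, -3/2, 1, 1/8]
R4 ← R4 − (11/8)·R2: [0, 0, 7/2, -1, -1/8]
R5 ← R5 − (19/4)·R2: [0, 0, -2, -8, -37/4]
R6 ← R6 − (19/8)·R2: [0, 0, 0, -6, -45/8]
R4 ← R4 + (7/3)·R3: [0, 0, 0, 4/3, 1/6]
R5 ← R5 − (4/3)·R3: [0, 0, 0, -28/3, -113/12]
R5 ← R5 + (7)·R4: [0, 0, 0, 0, -33/4]
R6 ← R6 + (9/2)·R4: [0, 0, 0, 0, -39/8]
R6 ← R6 − (13/22)·R5: [0, 0, 0, 0, 0]
5 nonzero rows, so rank(B) = 5.
B has 5 columns; by rank–nullity, nullity = 5 − 5 = 0.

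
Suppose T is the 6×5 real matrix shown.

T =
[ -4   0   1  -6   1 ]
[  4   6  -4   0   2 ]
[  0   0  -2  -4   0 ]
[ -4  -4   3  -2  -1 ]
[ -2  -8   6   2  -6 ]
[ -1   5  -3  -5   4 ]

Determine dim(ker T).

1

Row reduce to echelon form.
R2 ← R2 + R1: [0, 6, -3, -6, 3]
R4 ← R4 − R1: [0, -4, 2, 4, -2]
R5 ← R5 − (1/2)·R1: [0, -8, 11/2, 5, -13/2]
R6 ← R6 − (1/4)·R1: [0, 5, -13/4, -7/2, 15/4]
R4 ← R4 + (2/3)·R2: [0, 0, 0, 0, 0]
R5 ← R5 + (4/3)·R2: [0, 0, 3/2, -3, -5/2]
R6 ← R6 − (5/6)·R2: [0, 0, -3/4, 3/2, 5/4]
R5 ← R5 + (3/4)·R3: [0, 0, 0, -6, -5/2]
R6 ← R6 − (3/8)·R3: [0, 0, 0, 3, 5/4]
Swap R4 ↔ R5
R6 ← R6 + (1/2)·R4: [0, 0, 0, 0, 0]
4 nonzero rows, so rank(T) = 4.
T has 5 columns; by rank–nullity, nullity = 5 − 4 = 1.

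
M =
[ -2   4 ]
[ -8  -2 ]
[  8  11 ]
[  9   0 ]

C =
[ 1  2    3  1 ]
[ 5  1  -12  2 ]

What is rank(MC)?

First compute MC:
[[ 18,   0, -54,   6],
 [-18, -18,   0, -12],
 [ 63,  27, -108,  30],
 [  9,  18,  27,   9]]
Now row reduce the product.
R2 ← R2 + R1: [0, -18, -54, -6]
R3 ← R3 − (7/2)·R1: [0, 27, 81, 9]
R4 ← R4 − (1/2)·R1: [0, 18, 54, 6]
R3 ← R3 + (3/2)·R2: [0, 0, 0, 0]
R4 ← R4 + R2: [0, 0, 0, 0]
2 nonzero rows, so rank(MC) = 2.

2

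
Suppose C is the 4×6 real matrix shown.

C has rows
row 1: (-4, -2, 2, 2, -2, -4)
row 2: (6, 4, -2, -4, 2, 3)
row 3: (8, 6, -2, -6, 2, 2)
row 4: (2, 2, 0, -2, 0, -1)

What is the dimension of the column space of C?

2

Row reduce to echelon form.
R2 ← R2 + (3/2)·R1: [0, 1, 1, -1, -1, -3]
R3 ← R3 + (2)·R1: [0, 2, 2, -2, -2, -6]
R4 ← R4 + (1/2)·R1: [0, 1, 1, -1, -1, -3]
R3 ← R3 − (2)·R2: [0, 0, 0, 0, 0, 0]
R4 ← R4 − R2: [0, 0, 0, 0, 0, 0]
Echelon form has 2 nonzero rows, so rank(C) = 2.
The column space has dimension equal to the rank: 2.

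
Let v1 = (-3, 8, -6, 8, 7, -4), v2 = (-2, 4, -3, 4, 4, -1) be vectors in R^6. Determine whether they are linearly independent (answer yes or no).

yes

Form the matrix with these vectors as rows and row reduce.
R2 ← R2 − (2/3)·R1: [0, -4/3, 1, -4/3, -2/3, 5/3]
2 nonzero rows, so the 2 vectors span a space of dimension 2.
Since 2 = 2, the vectors are linearly independent.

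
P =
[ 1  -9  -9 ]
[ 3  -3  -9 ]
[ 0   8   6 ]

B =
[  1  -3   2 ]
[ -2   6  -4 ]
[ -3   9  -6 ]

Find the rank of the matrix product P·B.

1

First compute PB:
[[ 46, -138,  92],
 [ 36, -108,  72],
 [-34, 102, -68]]
Now row reduce the product.
R2 ← R2 − (18/23)·R1: [0, 0, 0]
R3 ← R3 + (17/23)·R1: [0, 0, 0]
1 nonzero row, so rank(PB) = 1.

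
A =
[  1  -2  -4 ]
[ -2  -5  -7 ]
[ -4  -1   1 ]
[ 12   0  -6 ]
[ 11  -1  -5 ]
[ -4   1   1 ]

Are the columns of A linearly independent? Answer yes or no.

yes

Row reduce A to echelon form.
R2 ← R2 + (2)·R1: [0, -9, -15]
R3 ← R3 + (4)·R1: [0, -9, -15]
R4 ← R4 − (12)·R1: [0, 24, 42]
R5 ← R5 − (11)·R1: [0, 21, 39]
R6 ← R6 + (4)·R1: [0, -7, -15]
R3 ← R3 − R2: [0, 0, 0]
R4 ← R4 + (8/3)·R2: [0, 0, 2]
R5 ← R5 + (7/3)·R2: [0, 0, 4]
R6 ← R6 − (7/9)·R2: [0, 0, -10/3]
Swap R3 ↔ R4
R5 ← R5 − (2)·R3: [0, 0, 0]
R6 ← R6 + (5/3)·R3: [0, 0, 0]
3 pivots among 3 columns.
Every column is a pivot column, so the columns are linearly independent.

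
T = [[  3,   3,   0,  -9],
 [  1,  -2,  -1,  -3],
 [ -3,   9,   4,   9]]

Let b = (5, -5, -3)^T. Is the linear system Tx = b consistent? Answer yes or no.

no

Row reduce the augmented matrix [T | b].
R2 ← R2 − (1/3)·R1: [0, -3, -1, 0, -20/3]
R3 ← R3 + R1: [0, 12, 4, 0, 2]
R3 ← R3 + (4)·R2: [0, 0, 0, 0, -74/3]
The echelon form has 3 nonzero rows; the last pivot sits in the augmented column, so rank(T) = 2 but rank([T|b]) = 3.
Since the ranks differ, the system is inconsistent.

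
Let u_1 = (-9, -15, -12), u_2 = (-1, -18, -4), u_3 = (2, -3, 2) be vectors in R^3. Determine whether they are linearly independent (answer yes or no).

yes

Form the matrix with these vectors as rows and row reduce.
R2 ← R2 − (1/9)·R1: [0, -49/3, -8/3]
R3 ← R3 + (2/9)·R1: [0, -19/3, -2/3]
R3 ← R3 − (19/49)·R2: [0, 0, 18/49]
3 nonzero rows, so the 3 vectors span a space of dimension 3.
Since 3 = 3, the vectors are linearly independent.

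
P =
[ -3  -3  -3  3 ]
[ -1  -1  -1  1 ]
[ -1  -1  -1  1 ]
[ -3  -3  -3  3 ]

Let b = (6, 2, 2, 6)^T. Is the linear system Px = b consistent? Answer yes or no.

Row reduce the augmented matrix [P | b].
R2 ← R2 − (1/3)·R1: [0, 0, 0, 0, 0]
R3 ← R3 − (1/3)·R1: [0, 0, 0, 0, 0]
R4 ← R4 − R1: [0, 0, 0, 0, 0]
The echelon form has 1 nonzero rows, and every pivot lies in the first 4 columns, so rank(P) = rank([P|b]) = 1.
The system is consistent.

yes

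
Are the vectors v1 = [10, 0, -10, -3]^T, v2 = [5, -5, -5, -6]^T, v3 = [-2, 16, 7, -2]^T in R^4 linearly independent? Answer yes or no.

Form the matrix with these vectors as rows and row reduce.
R2 ← R2 − (1/2)·R1: [0, -5, 0, -9/2]
R3 ← R3 + (1/5)·R1: [0, 16, 5, -13/5]
R3 ← R3 + (16/5)·R2: [0, 0, 5, -17]
3 nonzero rows, so the 3 vectors span a space of dimension 3.
Since 3 = 3, the vectors are linearly independent.

yes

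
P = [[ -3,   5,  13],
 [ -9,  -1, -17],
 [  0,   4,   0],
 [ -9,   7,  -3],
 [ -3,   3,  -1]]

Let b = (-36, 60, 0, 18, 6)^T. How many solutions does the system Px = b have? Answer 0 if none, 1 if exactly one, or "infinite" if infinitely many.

1

Row reduce the augmented matrix [P | b].
R2 ← R2 − (3)·R1: [0, -16, -56, 168]
R4 ← R4 − (3)·R1: [0, -8, -42, 126]
R5 ← R5 − R1: [0, -2, -14, 42]
R3 ← R3 + (1/4)·R2: [0, 0, -14, 42]
R4 ← R4 − (1/2)·R2: [0, 0, -14, 42]
R5 ← R5 − (1/8)·R2: [0, 0, -7, 21]
R4 ← R4 − R3: [0, 0, 0, 0]
R5 ← R5 − (1/2)·R3: [0, 0, 0, 0]
The echelon form has 3 nonzero rows, and every pivot lies in the first 3 columns, so rank(P) = rank([P|b]) = 3.
The system is consistent.
rank = 3 = number of unknowns, so the solution is unique.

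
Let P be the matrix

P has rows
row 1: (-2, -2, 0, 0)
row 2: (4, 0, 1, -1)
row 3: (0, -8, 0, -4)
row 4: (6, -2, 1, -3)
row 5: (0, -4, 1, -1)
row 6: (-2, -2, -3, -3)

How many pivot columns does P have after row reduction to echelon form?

3

Row reduce to echelon form.
R2 ← R2 + (2)·R1: [0, -4, 1, -1]
R4 ← R4 + (3)·R1: [0, -8, 1, -3]
R6 ← R6 − R1: [0, 0, -3, -3]
R3 ← R3 − (2)·R2: [0, 0, -2, -2]
R4 ← R4 − (2)·R2: [0, 0, -1, -1]
R5 ← R5 − R2: [0, 0, 0, 0]
R4 ← R4 − (1/2)·R3: [0, 0, 0, 0]
R6 ← R6 − (3/2)·R3: [0, 0, 0, 0]
Echelon form has 3 nonzero rows, so rank(P) = 3.
Each nonzero row contributes one pivot column: 3 pivot columns.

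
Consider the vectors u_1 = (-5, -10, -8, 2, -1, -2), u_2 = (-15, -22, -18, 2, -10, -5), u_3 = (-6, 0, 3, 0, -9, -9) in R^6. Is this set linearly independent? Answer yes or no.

yes

Form the matrix with these vectors as rows and row reduce.
R2 ← R2 − (3)·R1: [0, 8, 6, -4, -7, 1]
R3 ← R3 − (6/5)·R1: [0, 12, 63/5, -12/5, -39/5, -33/5]
R3 ← R3 − (3/2)·R2: [0, 0, 18/5, 18/5, 27/10, -81/10]
3 nonzero rows, so the 3 vectors span a space of dimension 3.
Since 3 = 3, the vectors are linearly independent.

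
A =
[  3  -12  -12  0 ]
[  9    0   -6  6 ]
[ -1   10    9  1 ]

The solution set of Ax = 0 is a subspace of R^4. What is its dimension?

Row reduce to echelon form.
R2 ← R2 − (3)·R1: [0, 36, 30, 6]
R3 ← R3 + (1/3)·R1: [0, 6, 5, 1]
R3 ← R3 − (1/6)·R2: [0, 0, 0, 0]
2 nonzero rows, so rank(A) = 2.
A has 4 columns; by rank–nullity, nullity = 4 − 2 = 2.

2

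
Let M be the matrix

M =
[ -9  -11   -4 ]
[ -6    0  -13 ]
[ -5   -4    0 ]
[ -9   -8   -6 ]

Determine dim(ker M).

Row reduce to echelon form.
R2 ← R2 − (2/3)·R1: [0, 22/3, -31/3]
R3 ← R3 − (5/9)·R1: [0, 19/9, 20/9]
R4 ← R4 − R1: [0, 3, -2]
R3 ← R3 − (19/66)·R2: [0, 0, 343/66]
R4 ← R4 − (9/22)·R2: [0, 0, 49/22]
R4 ← R4 − (3/7)·R3: [0, 0, 0]
3 nonzero rows, so rank(M) = 3.
M has 3 columns; by rank–nullity, nullity = 3 − 3 = 0.

0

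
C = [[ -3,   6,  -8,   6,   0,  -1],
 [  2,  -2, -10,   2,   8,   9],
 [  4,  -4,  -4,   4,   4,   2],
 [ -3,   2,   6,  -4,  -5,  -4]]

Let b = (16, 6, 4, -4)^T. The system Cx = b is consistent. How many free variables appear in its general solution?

2

Row reduce the augmented matrix [C | b].
R2 ← R2 + (2/3)·R1: [0, 2, -46/3, 6, 8, 25/3, 50/3]
R3 ← R3 + (4/3)·R1: [0, 4, -44/3, 12, 4, 2/3, 76/3]
R4 ← R4 − R1: [0, -4, 14, -10, -5, -3, -20]
R3 ← R3 − (2)·R2: [0, 0, 16, 0, -12, -16, -8]
R4 ← R4 + (2)·R2: [0, 0, -50/3, 2, 11, 41/3, 40/3]
R4 ← R4 + (25/24)·R3: [0, 0, 0, 2, -3/2, -3, 5]
The echelon form has 4 nonzero rows, and every pivot lies in the first 6 columns, so rank(C) = rank([C|b]) = 4.
The system is consistent.
Free variables = (unknowns) − (rank) = 6 − 4 = 2.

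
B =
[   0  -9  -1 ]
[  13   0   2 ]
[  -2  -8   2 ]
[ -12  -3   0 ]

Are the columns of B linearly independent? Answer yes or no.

yes

Row reduce B to echelon form.
Swap R1 ↔ R2
R3 ← R3 + (2/13)·R1: [0, -8, 30/13]
R4 ← R4 + (12/13)·R1: [0, -3, 24/13]
R3 ← R3 − (8/9)·R2: [0, 0, 374/117]
R4 ← R4 − (1/3)·R2: [0, 0, 85/39]
R4 ← R4 − (15/22)·R3: [0, 0, 0]
3 pivots among 3 columns.
Every column is a pivot column, so the columns are linearly independent.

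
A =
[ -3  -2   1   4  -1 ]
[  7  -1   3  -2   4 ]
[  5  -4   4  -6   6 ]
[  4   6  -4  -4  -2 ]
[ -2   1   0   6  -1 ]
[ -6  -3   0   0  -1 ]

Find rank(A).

Row reduce to echelon form.
R2 ← R2 + (7/3)·R1: [0, -17/3, 16/3, 22/3, 5/3]
R3 ← R3 + (5/3)·R1: [0, -22/3, 17/3, 2/3, 13/3]
R4 ← R4 + (4/3)·R1: [0, 10/3, -8/3, 4/3, -10/3]
R5 ← R5 − (2/3)·R1: [0, 7/3, -2/3, 10/3, -1/3]
R6 ← R6 − (2)·R1: [0, 1, -2, -8, 1]
R3 ← R3 − (22/17)·R2: [0, 0, -21/17, -150/17, 37/17]
R4 ← R4 + (10/17)·R2: [0, 0, 8/17, 96/17, -40/17]
R5 ← R5 + (7/17)·R2: [0, 0, 26/17, 108/17, 6/17]
R6 ← R6 + (3/17)·R2: [0, 0, -18/17, -114/17, 22/17]
R4 ← R4 + (8/21)·R3: [0, 0, 0, 16/7, -32/21]
R5 ← R5 + (26/21)·R3: [0, 0, 0, -32/7, 64/21]
R6 ← R6 − (6/7)·R3: [0, 0, 0, 6/7, -4/7]
R5 ← R5 + (2)·R4: [0, 0, 0, 0, 0]
R6 ← R6 − (3/8)·R4: [0, 0, 0, 0, 0]
Echelon form has 4 nonzero rows, so rank(A) = 4.

4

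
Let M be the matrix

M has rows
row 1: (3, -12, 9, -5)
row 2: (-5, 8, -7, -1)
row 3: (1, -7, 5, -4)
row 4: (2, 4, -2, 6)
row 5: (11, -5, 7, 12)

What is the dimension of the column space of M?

Row reduce to echelon form.
R2 ← R2 + (5/3)·R1: [0, -12, 8, -28/3]
R3 ← R3 − (1/3)·R1: [0, -3, 2, -7/3]
R4 ← R4 − (2/3)·R1: [0, 12, -8, 28/3]
R5 ← R5 − (11/3)·R1: [0, 39, -26, 91/3]
R3 ← R3 − (1/4)·R2: [0, 0, 0, 0]
R4 ← R4 + R2: [0, 0, 0, 0]
R5 ← R5 + (13/4)·R2: [0, 0, 0, 0]
Echelon form has 2 nonzero rows, so rank(M) = 2.
The column space has dimension equal to the rank: 2.

2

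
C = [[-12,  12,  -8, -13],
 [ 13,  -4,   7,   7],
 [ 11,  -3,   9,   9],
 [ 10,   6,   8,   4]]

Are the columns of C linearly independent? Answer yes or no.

yes

Row reduce C to echelon form.
R2 ← R2 + (13/12)·R1: [0, 9, -5/3, -85/12]
R3 ← R3 + (11/12)·R1: [0, 8, 5/3, -35/12]
R4 ← R4 + (5/6)·R1: [0, 16, 4/3, -41/6]
R3 ← R3 − (8/9)·R2: [0, 0, 85/27, 365/108]
R4 ← R4 − (16/9)·R2: [0, 0, 116/27, 311/54]
R4 ← R4 − (116/85)·R3: [0, 0, 0, 39/34]
4 pivots among 4 columns.
Every column is a pivot column, so the columns are linearly independent.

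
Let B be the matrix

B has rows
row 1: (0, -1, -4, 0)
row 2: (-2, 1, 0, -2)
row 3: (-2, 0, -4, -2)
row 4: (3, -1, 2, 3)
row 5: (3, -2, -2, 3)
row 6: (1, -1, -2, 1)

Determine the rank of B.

Row reduce to echelon form.
Swap R1 ↔ R2
R3 ← R3 − R1: [0, -1, -4, 0]
R4 ← R4 + (3/2)·R1: [0, 1/2, 2, 0]
R5 ← R5 + (3/2)·R1: [0, -1/2, -2, 0]
R6 ← R6 + (1/2)·R1: [0, -1/2, -2, 0]
R3 ← R3 − R2: [0, 0, 0, 0]
R4 ← R4 + (1/2)·R2: [0, 0, 0, 0]
R5 ← R5 − (1/2)·R2: [0, 0, 0, 0]
R6 ← R6 − (1/2)·R2: [0, 0, 0, 0]
Echelon form has 2 nonzero rows, so rank(B) = 2.

2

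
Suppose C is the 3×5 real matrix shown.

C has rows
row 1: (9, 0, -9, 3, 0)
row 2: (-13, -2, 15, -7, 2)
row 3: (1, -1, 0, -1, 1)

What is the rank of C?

2

Row reduce to echelon form.
R2 ← R2 + (13/9)·R1: [0, -2, 2, -8/3, 2]
R3 ← R3 − (1/9)·R1: [0, -1, 1, -4/3, 1]
R3 ← R3 − (1/2)·R2: [0, 0, 0, 0, 0]
Echelon form has 2 nonzero rows, so rank(C) = 2.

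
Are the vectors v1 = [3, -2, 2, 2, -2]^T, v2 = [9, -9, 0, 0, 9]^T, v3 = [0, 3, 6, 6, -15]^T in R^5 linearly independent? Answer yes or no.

Form the matrix with these vectors as rows and row reduce.
R2 ← R2 − (3)·R1: [0, -3, -6, -6, 15]
R3 ← R3 + R2: [0, 0, 0, 0, 0]
2 nonzero rows, so the 3 vectors span a space of dimension 2.
Since 2 < 3, the vectors are linearly dependent.

no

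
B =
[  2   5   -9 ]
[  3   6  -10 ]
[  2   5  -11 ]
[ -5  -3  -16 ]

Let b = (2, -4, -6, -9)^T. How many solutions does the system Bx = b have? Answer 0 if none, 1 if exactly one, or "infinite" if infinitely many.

Row reduce the augmented matrix [B | b].
R2 ← R2 − (3/2)·R1: [0, -3/2, 7/2, -7]
R3 ← R3 − R1: [0, 0, -2, -8]
R4 ← R4 + (5/2)·R1: [0, 19/2, -77/2, -4]
R4 ← R4 + (19/3)·R2: [0, 0, -49/3, -145/3]
R4 ← R4 − (49/6)·R3: [0, 0, 0, 17]
The echelon form has 4 nonzero rows; the last pivot sits in the augmented column, so rank(B) = 3 but rank([B|b]) = 4.
Since the ranks differ, the system is inconsistent.
It has no solutions.

0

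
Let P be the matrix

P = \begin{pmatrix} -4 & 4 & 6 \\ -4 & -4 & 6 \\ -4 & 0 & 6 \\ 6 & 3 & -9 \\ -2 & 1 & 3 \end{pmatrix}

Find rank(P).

2

Row reduce to echelon form.
R2 ← R2 − R1: [0, -8, 0]
R3 ← R3 − R1: [0, -4, 0]
R4 ← R4 + (3/2)·R1: [0, 9, 0]
R5 ← R5 − (1/2)·R1: [0, -1, 0]
R3 ← R3 − (1/2)·R2: [0, 0, 0]
R4 ← R4 + (9/8)·R2: [0, 0, 0]
R5 ← R5 − (1/8)·R2: [0, 0, 0]
Echelon form has 2 nonzero rows, so rank(P) = 2.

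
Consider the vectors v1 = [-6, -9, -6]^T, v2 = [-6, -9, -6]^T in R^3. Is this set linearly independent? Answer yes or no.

no

Form the matrix with these vectors as rows and row reduce.
R2 ← R2 − R1: [0, 0, 0]
1 nonzero row, so the 2 vectors span a space of dimension 1.
Since 1 < 2, the vectors are linearly dependent.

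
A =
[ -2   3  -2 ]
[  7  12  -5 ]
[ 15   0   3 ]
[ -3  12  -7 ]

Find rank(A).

Row reduce to echelon form.
R2 ← R2 + (7/2)·R1: [0, 45/2, -12]
R3 ← R3 + (15/2)·R1: [0, 45/2, -12]
R4 ← R4 − (3/2)·R1: [0, 15/2, -4]
R3 ← R3 − R2: [0, 0, 0]
R4 ← R4 − (1/3)·R2: [0, 0, 0]
Echelon form has 2 nonzero rows, so rank(A) = 2.

2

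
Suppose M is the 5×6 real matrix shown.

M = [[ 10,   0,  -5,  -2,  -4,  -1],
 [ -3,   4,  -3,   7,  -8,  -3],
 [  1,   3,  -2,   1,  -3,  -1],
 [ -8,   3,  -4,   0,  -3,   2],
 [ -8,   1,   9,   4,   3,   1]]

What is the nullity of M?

Row reduce to echelon form.
R2 ← R2 + (3/10)·R1: [0, 4, -9/2, 32/5, -46/5, -33/10]
R3 ← R3 − (1/10)·R1: [0, 3, -3/2, 6/5, -13/5, -9/10]
R4 ← R4 + (4/5)·R1: [0, 3, -8, -8/5, -31/5, 6/5]
R5 ← R5 + (4/5)·R1: [0, 1, 5, 12/5, -1/5, 1/5]
R3 ← R3 − (3/4)·R2: [0, 0, 15/8, -18/5, 43/10, 63/40]
R4 ← R4 − (3/4)·R2: [0, 0, -37/8, -32/5, 7/10, 147/40]
R5 ← R5 − (1/4)·R2: [0, 0, 49/8, 4/5, 21/10, 41/40]
R4 ← R4 + (37/15)·R3: [0, 0, 0, -382/25, 848/75, 189/25]
R5 ← R5 − (49/15)·R3: [0, 0, 0, 314/25, -896/75, -103/25]
R5 ← R5 + (157/191)·R4: [0, 0, 0, 0, -1520/573, 400/191]
5 nonzero rows, so rank(M) = 5.
M has 6 columns; by rank–nullity, nullity = 6 − 5 = 1.

1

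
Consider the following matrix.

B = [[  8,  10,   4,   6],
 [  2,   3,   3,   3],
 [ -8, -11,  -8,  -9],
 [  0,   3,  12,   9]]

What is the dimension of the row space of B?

Row reduce to echelon form.
R2 ← R2 − (1/4)·R1: [0, 1/2, 2, 3/2]
R3 ← R3 + R1: [0, -1, -4, -3]
R3 ← R3 + (2)·R2: [0, 0, 0, 0]
R4 ← R4 − (6)·R2: [0, 0, 0, 0]
Echelon form has 2 nonzero rows, so rank(B) = 2.
The row space has dimension equal to the rank: 2.

2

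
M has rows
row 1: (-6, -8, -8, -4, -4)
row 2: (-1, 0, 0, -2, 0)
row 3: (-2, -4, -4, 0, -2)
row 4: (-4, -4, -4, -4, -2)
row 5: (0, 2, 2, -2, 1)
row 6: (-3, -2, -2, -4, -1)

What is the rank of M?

Row reduce to echelon form.
R2 ← R2 − (1/6)·R1: [0, 4/3, 4/3, -4/3, 2/3]
R3 ← R3 − (1/3)·R1: [0, -4/3, -4/3, 4/3, -2/3]
R4 ← R4 − (2/3)·R1: [0, 4/3, 4/3, -4/3, 2/3]
R6 ← R6 − (1/2)·R1: [0, 2, 2, -2, 1]
R3 ← R3 + R2: [0, 0, 0, 0, 0]
R4 ← R4 − R2: [0, 0, 0, 0, 0]
R5 ← R5 − (3/2)·R2: [0, 0, 0, 0, 0]
R6 ← R6 − (3/2)·R2: [0, 0, 0, 0, 0]
Echelon form has 2 nonzero rows, so rank(M) = 2.

2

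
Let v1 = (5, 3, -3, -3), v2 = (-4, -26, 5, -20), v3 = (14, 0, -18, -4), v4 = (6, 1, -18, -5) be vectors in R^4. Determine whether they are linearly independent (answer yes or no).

Form the matrix with these vectors as rows and row reduce.
R2 ← R2 + (4/5)·R1: [0, -118/5, 13/5, -112/5]
R3 ← R3 − (14/5)·R1: [0, -42/5, -48/5, 22/5]
R4 ← R4 − (6/5)·R1: [0, -13/5, -72/5, -7/5]
R3 ← R3 − (21/59)·R2: [0, 0, -621/59, 730/59]
R4 ← R4 − (13/118)·R2: [0, 0, -1733/118, 63/59]
R4 ← R4 − (1733/1242)·R3: [0, 0, 0, -10058/621]
4 nonzero rows, so the 4 vectors span a space of dimension 4.
Since 4 = 4, the vectors are linearly independent.

yes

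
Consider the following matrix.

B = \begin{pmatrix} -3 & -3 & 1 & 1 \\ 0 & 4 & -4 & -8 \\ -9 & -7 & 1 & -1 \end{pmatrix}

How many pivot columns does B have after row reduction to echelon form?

2

Row reduce to echelon form.
R3 ← R3 − (3)·R1: [0, 2, -2, -4]
R3 ← R3 − (1/2)·R2: [0, 0, 0, 0]
Echelon form has 2 nonzero rows, so rank(B) = 2.
Each nonzero row contributes one pivot column: 2 pivot columns.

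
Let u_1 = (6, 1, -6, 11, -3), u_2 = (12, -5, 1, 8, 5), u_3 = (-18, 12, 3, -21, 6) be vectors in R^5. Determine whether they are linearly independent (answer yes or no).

yes

Form the matrix with these vectors as rows and row reduce.
R2 ← R2 − (2)·R1: [0, -7, 13, -14, 11]
R3 ← R3 + (3)·R1: [0, 15, -15, 12, -3]
R3 ← R3 + (15/7)·R2: [0, 0, 90/7, -18, 144/7]
3 nonzero rows, so the 3 vectors span a space of dimension 3.
Since 3 = 3, the vectors are linearly independent.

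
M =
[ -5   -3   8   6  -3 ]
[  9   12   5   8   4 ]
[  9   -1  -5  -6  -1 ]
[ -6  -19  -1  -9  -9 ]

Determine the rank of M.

4

Row reduce to echelon form.
R2 ← R2 + (9/5)·R1: [0, 33/5, 97/5, 94/5, -7/5]
R3 ← R3 + (9/5)·R1: [0, -32/5, 47/5, 24/5, -32/5]
R4 ← R4 − (6/5)·R1: [0, -77/5, -53/5, -81/5, -27/5]
R3 ← R3 + (32/33)·R2: [0, 0, 931/33, 760/33, -256/33]
R4 ← R4 + (7/3)·R2: [0, 0, 104/3, 83/3, -26/3]
R4 ← R4 − (1144/931)·R3: [0, 0, 0, -31/49, 806/931]
Echelon form has 4 nonzero rows, so rank(M) = 4.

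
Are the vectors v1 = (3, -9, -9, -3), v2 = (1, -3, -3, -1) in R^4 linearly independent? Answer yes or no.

no

Form the matrix with these vectors as rows and row reduce.
R2 ← R2 − (1/3)·R1: [0, 0, 0, 0]
1 nonzero row, so the 2 vectors span a space of dimension 1.
Since 1 < 2, the vectors are linearly dependent.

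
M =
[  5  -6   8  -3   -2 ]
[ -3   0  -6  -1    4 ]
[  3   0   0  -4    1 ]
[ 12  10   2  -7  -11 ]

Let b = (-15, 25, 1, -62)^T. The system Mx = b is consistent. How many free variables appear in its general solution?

1

Row reduce the augmented matrix [M | b].
R2 ← R2 + (3/5)·R1: [0, -18/5, -6/5, -14/5, 14/5, 16]
R3 ← R3 − (3/5)·R1: [0, 18/5, -24/5, -11/5, 11/5, 10]
R4 ← R4 − (12/5)·R1: [0, 122/5, -86/5, 1/5, -31/5, -26]
R3 ← R3 + R2: [0, 0, -6, -5, 5, 26]
R4 ← R4 + (61/9)·R2: [0, 0, -76/3, -169/9, 115/9, 742/9]
R4 ← R4 − (38/9)·R3: [0, 0, 0, 7/3, -25/3, -82/3]
The echelon form has 4 nonzero rows, and every pivot lies in the first 5 columns, so rank(M) = rank([M|b]) = 4.
The system is consistent.
Free variables = (unknowns) − (rank) = 5 − 4 = 1.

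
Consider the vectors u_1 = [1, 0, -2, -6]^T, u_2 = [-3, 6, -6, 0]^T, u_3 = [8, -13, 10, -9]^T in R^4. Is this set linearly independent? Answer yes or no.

Form the matrix with these vectors as rows and row reduce.
R2 ← R2 + (3)·R1: [0, 6, -12, -18]
R3 ← R3 − (8)·R1: [0, -13, 26, 39]
R3 ← R3 + (13/6)·R2: [0, 0, 0, 0]
2 nonzero rows, so the 3 vectors span a space of dimension 2.
Since 2 < 3, the vectors are linearly dependent.

no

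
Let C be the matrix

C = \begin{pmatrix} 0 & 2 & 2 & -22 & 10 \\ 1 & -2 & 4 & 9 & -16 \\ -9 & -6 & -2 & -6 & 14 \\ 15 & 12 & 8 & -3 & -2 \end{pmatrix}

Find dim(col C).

Row reduce to echelon form.
Swap R1 ↔ R2
R3 ← R3 + (9)·R1: [0, -24, 34, 75, -130]
R4 ← R4 − (15)·R1: [0, 42, -52, -138, 238]
R3 ← R3 + (12)·R2: [0, 0, 58, -189, -10]
R4 ← R4 − (21)·R2: [0, 0, -94, 324, 28]
R4 ← R4 + (47/29)·R3: [0, 0, 0, 513/29, 342/29]
Echelon form has 4 nonzero rows, so rank(C) = 4.
The column space has dimension equal to the rank: 4.

4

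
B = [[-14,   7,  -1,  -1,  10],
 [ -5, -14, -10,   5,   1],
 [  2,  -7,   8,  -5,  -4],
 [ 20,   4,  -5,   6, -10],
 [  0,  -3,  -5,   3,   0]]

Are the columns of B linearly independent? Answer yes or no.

Row reduce B to echelon form.
R2 ← R2 − (5/14)·R1: [0, -33/2, -135/14, 75/14, -18/7]
R3 ← R3 + (1/7)·R1: [0, -6, 55/7, -36/7, -18/7]
R4 ← R4 + (10/7)·R1: [0, 14, -45/7, 32/7, 30/7]
R3 ← R3 − (4/11)·R2: [0, 0, 125/11, -78/11, -18/11]
R4 ← R4 + (28/33)·R2: [0, 0, -1125/77, 702/77, 162/77]
R5 ← R5 − (2/11)·R2: [0, 0, -250/77, 156/77, 36/77]
R4 ← R4 + (9/7)·R3: [0, 0, 0, 0, 0]
R5 ← R5 + (2/7)·R3: [0, 0, 0, 0, 0]
3 pivots among 5 columns.
Only 3 < 5 pivot columns, so the columns are linearly dependent.

no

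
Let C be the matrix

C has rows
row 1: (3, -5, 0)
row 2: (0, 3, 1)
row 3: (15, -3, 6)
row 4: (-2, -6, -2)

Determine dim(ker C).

Row reduce to echelon form.
R3 ← R3 − (5)·R1: [0, 22, 6]
R4 ← R4 + (2/3)·R1: [0, -28/3, -2]
R3 ← R3 − (22/3)·R2: [0, 0, -4/3]
R4 ← R4 + (28/9)·R2: [0, 0, 10/9]
R4 ← R4 + (5/6)·R3: [0, 0, 0]
3 nonzero rows, so rank(C) = 3.
C has 3 columns; by rank–nullity, nullity = 3 − 3 = 0.

0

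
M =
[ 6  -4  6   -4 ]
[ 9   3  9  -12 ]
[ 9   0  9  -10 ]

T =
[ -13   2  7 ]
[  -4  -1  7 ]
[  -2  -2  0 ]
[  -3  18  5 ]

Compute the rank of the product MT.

2

First compute MT:
[[-62, -68,  -6],
 [-111, -219,  24],
 [-105, -180,  13]]
Now row reduce the product.
R2 ← R2 − (111/62)·R1: [0, -3015/31, 1077/31]
R3 ← R3 − (105/62)·R1: [0, -2010/31, 718/31]
R3 ← R3 − (2/3)·R2: [0, 0, 0]
2 nonzero rows, so rank(MT) = 2.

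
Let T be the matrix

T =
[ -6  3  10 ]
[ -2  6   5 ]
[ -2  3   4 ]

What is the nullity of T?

1

Row reduce to echelon form.
R2 ← R2 − (1/3)·R1: [0, 5, 5/3]
R3 ← R3 − (1/3)·R1: [0, 2, 2/3]
R3 ← R3 − (2/5)·R2: [0, 0, 0]
2 nonzero rows, so rank(T) = 2.
T has 3 columns; by rank–nullity, nullity = 3 − 2 = 1.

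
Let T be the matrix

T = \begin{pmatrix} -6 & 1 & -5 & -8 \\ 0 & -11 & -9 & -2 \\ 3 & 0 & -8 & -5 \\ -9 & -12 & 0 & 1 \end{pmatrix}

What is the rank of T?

Row reduce to echelon form.
R3 ← R3 + (1/2)·R1: [0, 1/2, -21/2, -9]
R4 ← R4 − (3/2)·R1: [0, -27/2, 15/2, 13]
R3 ← R3 + (1/22)·R2: [0, 0, -120/11, -100/11]
R4 ← R4 − (27/22)·R2: [0, 0, 204/11, 170/11]
R4 ← R4 + (17/10)·R3: [0, 0, 0, 0]
Echelon form has 3 nonzero rows, so rank(T) = 3.

3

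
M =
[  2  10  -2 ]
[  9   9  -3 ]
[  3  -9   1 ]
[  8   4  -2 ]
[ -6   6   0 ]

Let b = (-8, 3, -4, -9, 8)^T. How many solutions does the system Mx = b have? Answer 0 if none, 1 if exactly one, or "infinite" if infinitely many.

0

Row reduce the augmented matrix [M | b].
R2 ← R2 − (9/2)·R1: [0, -36, 6, 39]
R3 ← R3 − (3/2)·R1: [0, -24, 4, 8]
R4 ← R4 − (4)·R1: [0, -36, 6, 23]
R5 ← R5 + (3)·R1: [0, 36, -6, -16]
R3 ← R3 − (2/3)·R2: [0, 0, 0, -18]
R4 ← R4 − R2: [0, 0, 0, -16]
R5 ← R5 + R2: [0, 0, 0, 23]
R4 ← R4 − (8/9)·R3: [0, 0, 0, 0]
R5 ← R5 + (23/18)·R3: [0, 0, 0, 0]
The echelon form has 3 nonzero rows; the last pivot sits in the augmented column, so rank(M) = 2 but rank([M|b]) = 3.
Since the ranks differ, the system is inconsistent.
It has no solutions.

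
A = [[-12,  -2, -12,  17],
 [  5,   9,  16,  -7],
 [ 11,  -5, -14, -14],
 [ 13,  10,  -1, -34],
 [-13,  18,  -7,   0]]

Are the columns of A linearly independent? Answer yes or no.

yes

Row reduce A to echelon form.
R2 ← R2 + (5/12)·R1: [0, 49/6, 11, 1/12]
R3 ← R3 + (11/12)·R1: [0, -41/6, -25, 19/12]
R4 ← R4 + (13/12)·R1: [0, 47/6, -14, -187/12]
R5 ← R5 − (13/12)·R1: [0, 121/6, 6, -221/12]
R3 ← R3 + (41/49)·R2: [0, 0, -774/49, 81/49]
R4 ← R4 − (47/49)·R2: [0, 0, -1203/49, -1535/98]
R5 ← R5 − (121/49)·R2: [0, 0, -1037/49, -1825/98]
R4 ← R4 − (401/258)·R3: [0, 0, 0, -784/43]
R5 ← R5 − (1037/774)·R3: [0, 0, 0, -896/43]
R5 ← R5 − (8/7)·R4: [0, 0, 0, 0]
4 pivots among 4 columns.
Every column is a pivot column, so the columns are linearly independent.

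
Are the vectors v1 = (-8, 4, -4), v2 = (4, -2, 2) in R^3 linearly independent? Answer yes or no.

Form the matrix with these vectors as rows and row reduce.
R2 ← R2 + (1/2)·R1: [0, 0, 0]
1 nonzero row, so the 2 vectors span a space of dimension 1.
Since 1 < 2, the vectors are linearly dependent.

no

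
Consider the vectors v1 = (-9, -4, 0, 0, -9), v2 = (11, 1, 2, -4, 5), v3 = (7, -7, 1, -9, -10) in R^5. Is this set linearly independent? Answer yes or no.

yes

Form the matrix with these vectors as rows and row reduce.
R2 ← R2 + (11/9)·R1: [0, -35/9, 2, -4, -6]
R3 ← R3 + (7/9)·R1: [0, -91/9, 1, -9, -17]
R3 ← R3 − (13/5)·R2: [0, 0, -21/5, 7/5, -7/5]
3 nonzero rows, so the 3 vectors span a space of dimension 3.
Since 3 = 3, the vectors are linearly independent.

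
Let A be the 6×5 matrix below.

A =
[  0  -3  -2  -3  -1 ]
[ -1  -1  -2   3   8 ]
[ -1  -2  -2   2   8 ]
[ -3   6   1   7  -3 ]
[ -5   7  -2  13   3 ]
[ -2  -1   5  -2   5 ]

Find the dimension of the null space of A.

0

Row reduce to echelon form.
Swap R1 ↔ R2
R3 ← R3 − R1: [0, -1, 0, -1, 0]
R4 ← R4 − (3)·R1: [0, 9, 7, -2, -27]
R5 ← R5 − (5)·R1: [0, 12, 8, -2, -37]
R6 ← R6 − (2)·R1: [0, 1, 9, -8, -11]
R3 ← R3 − (1/3)·R2: [0, 0, 2/3, 0, 1/3]
R4 ← R4 + (3)·R2: [0, 0, 1, -11, -30]
R5 ← R5 + (4)·R2: [0, 0, 0, -14, -41]
R6 ← R6 + (1/3)·R2: [0, 0, 25/3, -9, -34/3]
R4 ← R4 − (3/2)·R3: [0, 0, 0, -11, -61/2]
R6 ← R6 − (25/2)·R3: [0, 0, 0, -9, -31/2]
R5 ← R5 − (14/11)·R4: [0, 0, 0, 0, -24/11]
R6 ← R6 − (9/11)·R4: [0, 0, 0, 0, 104/11]
R6 ← R6 + (13/3)·R5: [0, 0, 0, 0, 0]
5 nonzero rows, so rank(A) = 5.
A has 5 columns; by rank–nullity, nullity = 5 − 5 = 0.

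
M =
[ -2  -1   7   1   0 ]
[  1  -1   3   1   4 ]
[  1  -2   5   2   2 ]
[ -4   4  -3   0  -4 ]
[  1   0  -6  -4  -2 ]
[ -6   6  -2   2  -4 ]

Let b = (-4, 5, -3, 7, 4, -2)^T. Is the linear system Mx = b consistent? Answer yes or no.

Row reduce the augmented matrix [M | b].
R2 ← R2 + (1/2)·R1: [0, -3/2, 13/2, 3/2, 4, 3]
R3 ← R3 + (1/2)·R1: [0, -5/2, 17/2, 5/2, 2, -5]
R4 ← R4 − (2)·R1: [0, 6, -17, -2, -4, 15]
R5 ← R5 + (1/2)·R1: [0, -1/2, -5/2, -7/2, -2, 2]
R6 ← R6 − (3)·R1: [0, 9, -23, -1, -4, 10]
R3 ← R3 − (5/3)·R2: [0, 0, -7/3, 0, -14/3, -10]
R4 ← R4 + (4)·R2: [0, 0, 9, 4, 12, 27]
R5 ← R5 − (1/3)·R2: [0, 0, -14/3, -4, -10/3, 1]
R6 ← R6 + (6)·R2: [0, 0, 16, 8, 20, 28]
R4 ← R4 + (27/7)·R3: [0, 0, 0, 4, -6, -81/7]
R5 ← R5 − (2)·R3: [0, 0, 0, -4, 6, 21]
R6 ← R6 + (48/7)·R3: [0, 0, 0, 8, -12, -284/7]
R5 ← R5 + R4: [0, 0, 0, 0, 0, 66/7]
R6 ← R6 − (2)·R4: [0, 0, 0, 0, 0, -122/7]
R6 ← R6 + (61/33)·R5: [0, 0, 0, 0, 0, 0]
The echelon form has 5 nonzero rows; the last pivot sits in the augmented column, so rank(M) = 4 but rank([M|b]) = 5.
Since the ranks differ, the system is inconsistent.

no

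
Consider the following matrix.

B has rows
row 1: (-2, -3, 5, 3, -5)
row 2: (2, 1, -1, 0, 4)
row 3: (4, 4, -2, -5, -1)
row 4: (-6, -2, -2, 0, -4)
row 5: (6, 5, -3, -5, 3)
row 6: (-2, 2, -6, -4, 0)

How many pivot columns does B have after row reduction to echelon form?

3

Row reduce to echelon form.
R2 ← R2 + R1: [0, -2, 4, 3, -1]
R3 ← R3 + (2)·R1: [0, -2, 8, 1, -11]
R4 ← R4 − (3)·R1: [0, 7, -17, -9, 11]
R5 ← R5 + (3)·R1: [0, -4, 12, 4, -12]
R6 ← R6 − R1: [0, 5, -11, -7, 5]
R3 ← R3 − R2: [0, 0, 4, -2, -10]
R4 ← R4 + (7/2)·R2: [0, 0, -3, 3/2, 15/2]
R5 ← R5 − (2)·R2: [0, 0, 4, -2, -10]
R6 ← R6 + (5/2)·R2: [0, 0, -1, 1/2, 5/2]
R4 ← R4 + (3/4)·R3: [0, 0, 0, 0, 0]
R5 ← R5 − R3: [0, 0, 0, 0, 0]
R6 ← R6 + (1/4)·R3: [0, 0, 0, 0, 0]
Echelon form has 3 nonzero rows, so rank(B) = 3.
Each nonzero row contributes one pivot column: 3 pivot columns.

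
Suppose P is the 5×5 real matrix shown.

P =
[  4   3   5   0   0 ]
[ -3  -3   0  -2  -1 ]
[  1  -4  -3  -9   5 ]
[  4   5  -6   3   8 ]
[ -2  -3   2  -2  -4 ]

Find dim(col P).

4

Row reduce to echelon form.
R2 ← R2 + (3/4)·R1: [0, -3/4, 15/4, -2, -1]
R3 ← R3 − (1/4)·R1: [0, -19/4, -17/4, -9, 5]
R4 ← R4 − R1: [0, 2, -11, 3, 8]
R5 ← R5 + (1/2)·R1: [0, -3/2, 9/2, -2, -4]
R3 ← R3 − (19/3)·R2: [0, 0, -28, 11/3, 34/3]
R4 ← R4 + (8/3)·R2: [0, 0, -1, -7/3, 16/3]
R5 ← R5 − (2)·R2: [0, 0, -3, 2, -2]
R4 ← R4 − (1/28)·R3: [0, 0, 0, -69/28, 69/14]
R5 ← R5 − (3/28)·R3: [0, 0, 0, 45/28, -45/14]
R5 ← R5 + (15/23)·R4: [0, 0, 0, 0, 0]
Echelon form has 4 nonzero rows, so rank(P) = 4.
The column space has dimension equal to the rank: 4.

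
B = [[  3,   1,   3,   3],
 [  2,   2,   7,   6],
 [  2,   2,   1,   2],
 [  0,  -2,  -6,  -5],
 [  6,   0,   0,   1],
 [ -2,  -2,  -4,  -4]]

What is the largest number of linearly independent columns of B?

3

Row reduce to echelon form.
R2 ← R2 − (2/3)·R1: [0, 4/3, 5, 4]
R3 ← R3 − (2/3)·R1: [0, 4/3, -1, 0]
R5 ← R5 − (2)·R1: [0, -2, -6, -5]
R6 ← R6 + (2/3)·R1: [0, -4/3, -2, -2]
R3 ← R3 − R2: [0, 0, -6, -4]
R4 ← R4 + (3/2)·R2: [0, 0, 3/2, 1]
R5 ← R5 + (3/2)·R2: [0, 0, 3/2, 1]
R6 ← R6 + R2: [0, 0, 3, 2]
R4 ← R4 + (1/4)·R3: [0, 0, 0, 0]
R5 ← R5 + (1/4)·R3: [0, 0, 0, 0]
R6 ← R6 + (1/2)·R3: [0, 0, 0, 0]
Echelon form has 3 nonzero rows, so rank(B) = 3.
The rank gives the maximum number of linearly independent columns: 3.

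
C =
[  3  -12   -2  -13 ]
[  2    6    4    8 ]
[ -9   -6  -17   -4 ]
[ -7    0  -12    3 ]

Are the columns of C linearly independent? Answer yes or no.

Row reduce C to echelon form.
R2 ← R2 − (2/3)·R1: [0, 14, 16/3, 50/3]
R3 ← R3 + (3)·R1: [0, -42, -23, -43]
R4 ← R4 + (7/3)·R1: [0, -28, -50/3, -82/3]
R3 ← R3 + (3)·R2: [0, 0, -7, 7]
R4 ← R4 + (2)·R2: [0, 0, -6, 6]
R4 ← R4 − (6/7)·R3: [0, 0, 0, 0]
3 pivots among 4 columns.
Only 3 < 4 pivot columns, so the columns are linearly dependent.

no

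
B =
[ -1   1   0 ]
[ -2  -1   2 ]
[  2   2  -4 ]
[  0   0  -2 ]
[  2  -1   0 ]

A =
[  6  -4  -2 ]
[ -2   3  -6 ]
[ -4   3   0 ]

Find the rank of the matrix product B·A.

2

First compute BA:
[[ -8,   7,  -4],
 [-18,  11,  10],
 [ 24, -14, -16],
 [  8,  -6,   0],
 [ 14, -11,   2]]
Now row reduce the product.
R2 ← R2 − (9/4)·R1: [0, -19/4, 19]
R3 ← R3 + (3)·R1: [0, 7, -28]
R4 ← R4 + R1: [0, 1, -4]
R5 ← R5 + (7/4)·R1: [0, 5/4, -5]
R3 ← R3 + (28/19)·R2: [0, 0, 0]
R4 ← R4 + (4/19)·R2: [0, 0, 0]
R5 ← R5 + (5/19)·R2: [0, 0, 0]
2 nonzero rows, so rank(BA) = 2.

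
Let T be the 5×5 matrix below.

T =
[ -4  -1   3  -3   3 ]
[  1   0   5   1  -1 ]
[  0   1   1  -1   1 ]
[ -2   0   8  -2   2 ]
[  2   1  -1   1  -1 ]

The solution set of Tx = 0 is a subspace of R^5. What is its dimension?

2

Row reduce to echelon form.
R2 ← R2 + (1/4)·R1: [0, -1/4, 23/4, 1/4, -1/4]
R4 ← R4 − (1/2)·R1: [0, 1/2, 13/2, -1/2, 1/2]
R5 ← R5 + (1/2)·R1: [0, 1/2, 1/2, -1/2, 1/2]
R3 ← R3 + (4)·R2: [0, 0, 24, 0, 0]
R4 ← R4 + (2)·R2: [0, 0, 18, 0, 0]
R5 ← R5 + (2)·R2: [0, 0, 12, 0, 0]
R4 ← R4 − (3/4)·R3: [0, 0, 0, 0, 0]
R5 ← R5 − (1/2)·R3: [0, 0, 0, 0, 0]
3 nonzero rows, so rank(T) = 3.
T has 5 columns; by rank–nullity, nullity = 5 − 3 = 2.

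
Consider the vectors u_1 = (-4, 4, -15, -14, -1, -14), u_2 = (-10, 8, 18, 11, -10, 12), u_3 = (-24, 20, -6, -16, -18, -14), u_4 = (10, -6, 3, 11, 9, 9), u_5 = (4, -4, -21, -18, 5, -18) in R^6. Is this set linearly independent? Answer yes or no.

no

Form the matrix with these vectors as rows and row reduce.
R2 ← R2 − (5/2)·R1: [0, -2, 111/2, 46, -15/2, 47]
R3 ← R3 − (6)·R1: [0, -4, 84, 68, -12, 70]
R4 ← R4 + (5/2)·R1: [0, 4, -69/2, -24, 13/2, -26]
R5 ← R5 + R1: [0, 0, -36, -32, 4, -32]
R3 ← R3 − (2)·R2: [0, 0, -27, -24, 3, -24]
R4 ← R4 + (2)·R2: [0, 0, 153/2, 68, -17/2, 68]
R4 ← R4 + (17/6)·R3: [0, 0, 0, 0, 0, 0]
R5 ← R5 − (4/3)·R3: [0, 0, 0, 0, 0, 0]
3 nonzero rows, so the 5 vectors span a space of dimension 3.
Since 3 < 5, the vectors are linearly dependent.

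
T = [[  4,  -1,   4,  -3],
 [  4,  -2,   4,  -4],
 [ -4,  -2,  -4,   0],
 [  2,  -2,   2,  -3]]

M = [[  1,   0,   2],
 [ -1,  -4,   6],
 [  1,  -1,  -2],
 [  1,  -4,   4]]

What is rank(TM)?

2

First compute TM:
[[  6,  12, -18],
 [  6,  20, -28],
 [ -6,  12, -12],
 [  3,  18, -24]]
Now row reduce the product.
R2 ← R2 − R1: [0, 8, -10]
R3 ← R3 + R1: [0, 24, -30]
R4 ← R4 − (1/2)·R1: [0, 12, -15]
R3 ← R3 − (3)·R2: [0, 0, 0]
R4 ← R4 − (3/2)·R2: [0, 0, 0]
2 nonzero rows, so rank(TM) = 2.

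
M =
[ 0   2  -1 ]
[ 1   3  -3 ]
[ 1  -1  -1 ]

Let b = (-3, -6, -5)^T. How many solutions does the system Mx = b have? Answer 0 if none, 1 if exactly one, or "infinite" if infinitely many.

0

Row reduce the augmented matrix [M | b].
Swap R1 ↔ R2
R3 ← R3 − R1: [0, -4, 2, 1]
R3 ← R3 + (2)·R2: [0, 0, 0, -5]
The echelon form has 3 nonzero rows; the last pivot sits in the augmented column, so rank(M) = 2 but rank([M|b]) = 3.
Since the ranks differ, the system is inconsistent.
It has no solutions.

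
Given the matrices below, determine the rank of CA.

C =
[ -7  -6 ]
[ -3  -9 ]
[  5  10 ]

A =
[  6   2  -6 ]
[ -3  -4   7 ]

First compute CA:
[[-24,  10,   0],
 [  9,  30, -45],
 [  0, -30,  40]]
Now row reduce the product.
R2 ← R2 + (3/8)·R1: [0, 135/4, -45]
R3 ← R3 + (8/9)·R2: [0, 0, 0]
2 nonzero rows, so rank(CA) = 2.

2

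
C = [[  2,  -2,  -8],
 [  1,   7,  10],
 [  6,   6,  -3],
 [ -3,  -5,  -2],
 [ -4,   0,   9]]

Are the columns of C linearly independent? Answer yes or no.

Row reduce C to echelon form.
R2 ← R2 − (1/2)·R1: [0, 8, 14]
R3 ← R3 − (3)·R1: [0, 12, 21]
R4 ← R4 + (3/2)·R1: [0, -8, -14]
R5 ← R5 + (2)·R1: [0, -4, -7]
R3 ← R3 − (3/2)·R2: [0, 0, 0]
R4 ← R4 + R2: [0, 0, 0]
R5 ← R5 + (1/2)·R2: [0, 0, 0]
2 pivots among 3 columns.
Only 2 < 3 pivot columns, so the columns are linearly dependent.

no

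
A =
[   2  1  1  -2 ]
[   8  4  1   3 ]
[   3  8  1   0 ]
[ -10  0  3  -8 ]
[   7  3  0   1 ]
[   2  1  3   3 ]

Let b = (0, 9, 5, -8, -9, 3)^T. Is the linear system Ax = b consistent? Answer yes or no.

Row reduce the augmented matrix [A | b].
R2 ← R2 − (4)·R1: [0, 0, -3, 11, 9]
R3 ← R3 − (3/2)·R1: [0, 13/2, -1/2, 3, 5]
R4 ← R4 + (5)·R1: [0, 5, 8, -18, -8]
R5 ← R5 − (7/2)·R1: [0, -1/2, -7/2, 8, -9]
R6 ← R6 − R1: [0, 0, 2, 5, 3]
Swap R2 ↔ R3
R4 ← R4 − (10/13)·R2: [0, 0, 109/13, -264/13, -154/13]
R5 ← R5 + (1/13)·R2: [0, 0, -46/13, 107/13, -112/13]
R4 ← R4 + (109/39)·R3: [0, 0, 0, 407/39, 173/13]
R5 ← R5 − (46/39)·R3: [0, 0, 0, -185/39, -250/13]
R6 ← R6 + (2/3)·R3: [0, 0, 0, 37/3, 9]
R5 ← R5 + (5/11)·R4: [0, 0, 0, 0, -145/11]
R6 ← R6 − (13/11)·R4: [0, 0, 0, 0, -74/11]
R6 ← R6 − (74/145)·R5: [0, 0, 0, 0, 0]
The echelon form has 5 nonzero rows; the last pivot sits in the augmented column, so rank(A) = 4 but rank([A|b]) = 5.
Since the ranks differ, the system is inconsistent.

no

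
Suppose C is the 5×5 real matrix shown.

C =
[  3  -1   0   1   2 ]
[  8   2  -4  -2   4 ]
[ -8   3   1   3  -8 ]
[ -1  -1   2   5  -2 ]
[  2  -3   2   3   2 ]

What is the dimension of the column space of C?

Row reduce to echelon form.
R2 ← R2 − (8/3)·R1: [0, 14/3, -4, -14/3, -4/3]
R3 ← R3 + (8/3)·R1: [0, 1/3, 1, 17/3, -8/3]
R4 ← R4 + (1/3)·R1: [0, -4/3, 2, 16/3, -4/3]
R5 ← R5 − (2/3)·R1: [0, -7/3, 2, 7/3, 2/3]
R3 ← R3 − (1/14)·R2: [0, 0, 9/7, 6, -18/7]
R4 ← R4 + (2/7)·R2: [0, 0, 6/7, 4, -12/7]
R5 ← R5 + (1/2)·R2: [0, 0, 0, 0, 0]
R4 ← R4 − (2/3)·R3: [0, 0, 0, 0, 0]
Echelon form has 3 nonzero rows, so rank(C) = 3.
The column space has dimension equal to the rank: 3.

3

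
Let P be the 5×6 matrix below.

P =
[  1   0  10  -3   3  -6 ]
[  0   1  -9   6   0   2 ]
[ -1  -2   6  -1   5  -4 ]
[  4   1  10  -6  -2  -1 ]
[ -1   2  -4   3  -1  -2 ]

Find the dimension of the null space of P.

2

Row reduce to echelon form.
R3 ← R3 + R1: [0, -2, 16, -4, 8, -10]
R4 ← R4 − (4)·R1: [0, 1, -30, 6, -14, 23]
R5 ← R5 + R1: [0, 2, 6, 0, 2, -8]
R3 ← R3 + (2)·R2: [0, 0, -2, 8, 8, -6]
R4 ← R4 − R2: [0, 0, -21, 0, -14, 21]
R5 ← R5 − (2)·R2: [0, 0, 24, -12, 2, -12]
R4 ← R4 − (21/2)·R3: [0, 0, 0, -84, -98, 84]
R5 ← R5 + (12)·R3: [0, 0, 0, 84, 98, -84]
R5 ← R5 + R4: [0, 0, 0, 0, 0, 0]
4 nonzero rows, so rank(P) = 4.
P has 6 columns; by rank–nullity, nullity = 6 − 4 = 2.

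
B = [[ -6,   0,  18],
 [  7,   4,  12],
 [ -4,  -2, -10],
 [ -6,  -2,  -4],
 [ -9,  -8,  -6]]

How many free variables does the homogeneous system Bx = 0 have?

0

Row reduce to echelon form.
R2 ← R2 + (7/6)·R1: [0, 4, 33]
R3 ← R3 − (2/3)·R1: [0, -2, -22]
R4 ← R4 − R1: [0, -2, -22]
R5 ← R5 − (3/2)·R1: [0, -8, -33]
R3 ← R3 + (1/2)·R2: [0, 0, -11/2]
R4 ← R4 + (1/2)·R2: [0, 0, -11/2]
R5 ← R5 + (2)·R2: [0, 0, 33]
R4 ← R4 − R3: [0, 0, 0]
R5 ← R5 + (6)·R3: [0, 0, 0]
3 nonzero rows, so rank(B) = 3.
B has 3 columns; by rank–nullity, nullity = 3 − 3 = 0.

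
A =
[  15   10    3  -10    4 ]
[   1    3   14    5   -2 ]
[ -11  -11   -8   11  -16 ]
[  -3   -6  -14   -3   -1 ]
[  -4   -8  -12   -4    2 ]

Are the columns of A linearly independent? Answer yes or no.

Row reduce A to echelon form.
R2 ← R2 − (1/15)·R1: [0, 7/3, 69/5, 17/3, -34/15]
R3 ← R3 + (11/15)·R1: [0, -11/3, -29/5, 11/3, -196/15]
R4 ← R4 + (1/5)·R1: [0, -4, -67/5, -5, -1/5]
R5 ← R5 + (4/15)·R1: [0, -16/3, -56/5, -20/3, 46/15]
R3 ← R3 + (11/7)·R2: [0, 0, 556/35, 88/7, -582/35]
R4 ← R4 + (12/7)·R2: [0, 0, 359/35, 33/7, -143/35]
R5 ← R5 + (16/7)·R2: [0, 0, 712/35, 44/7, -74/35]
R4 ← R4 − (359/556)·R3: [0, 0, 0, -473/139, 1849/278]
R5 ← R5 − (178/139)·R3: [0, 0, 0, -1364/139, 2666/139]
R5 ← R5 − (124/43)·R4: [0, 0, 0, 0, 0]
4 pivots among 5 columns.
Only 4 < 5 pivot columns, so the columns are linearly dependent.

no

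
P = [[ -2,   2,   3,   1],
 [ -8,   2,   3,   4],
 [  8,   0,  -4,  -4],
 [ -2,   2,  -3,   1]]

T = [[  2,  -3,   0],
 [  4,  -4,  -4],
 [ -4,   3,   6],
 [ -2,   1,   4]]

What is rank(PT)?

2

First compute PT:
[[-10,   8,  14],
 [-28,  29,  26],
 [ 40, -40, -40],
 [ 14, -10, -22]]
Now row reduce the product.
R2 ← R2 − (14/5)·R1: [0, 33/5, -66/5]
R3 ← R3 + (4)·R1: [0, -8, 16]
R4 ← R4 + (7/5)·R1: [0, 6/5, -12/5]
R3 ← R3 + (40/33)·R2: [0, 0, 0]
R4 ← R4 − (2/11)·R2: [0, 0, 0]
2 nonzero rows, so rank(PT) = 2.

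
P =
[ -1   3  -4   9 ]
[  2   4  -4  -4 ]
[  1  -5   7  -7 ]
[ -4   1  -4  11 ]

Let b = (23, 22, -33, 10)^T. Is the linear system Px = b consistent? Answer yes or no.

Row reduce the augmented matrix [P | b].
R2 ← R2 + (2)·R1: [0, 10, -12, 14, 68]
R3 ← R3 + R1: [0, -2, 3, 2, -10]
R4 ← R4 − (4)·R1: [0, -11, 12, -25, -82]
R3 ← R3 + (1/5)·R2: [0, 0, 3/5, 24/5, 18/5]
R4 ← R4 + (11/10)·R2: [0, 0, -6/5, -48/5, -36/5]
R4 ← R4 + (2)·R3: [0, 0, 0, 0, 0]
The echelon form has 3 nonzero rows, and every pivot lies in the first 4 columns, so rank(P) = rank([P|b]) = 3.
The system is consistent.

yes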